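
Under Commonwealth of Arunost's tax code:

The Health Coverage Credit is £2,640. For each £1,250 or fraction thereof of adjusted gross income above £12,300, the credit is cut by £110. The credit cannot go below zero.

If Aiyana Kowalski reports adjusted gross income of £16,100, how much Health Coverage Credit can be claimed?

£2,200

Health Coverage Credit: income exceeds £12,300 by £3,800, which is 4 full-or-partial £1,250 increments; reduction = 4 × £110 = £440, leaving £2,200.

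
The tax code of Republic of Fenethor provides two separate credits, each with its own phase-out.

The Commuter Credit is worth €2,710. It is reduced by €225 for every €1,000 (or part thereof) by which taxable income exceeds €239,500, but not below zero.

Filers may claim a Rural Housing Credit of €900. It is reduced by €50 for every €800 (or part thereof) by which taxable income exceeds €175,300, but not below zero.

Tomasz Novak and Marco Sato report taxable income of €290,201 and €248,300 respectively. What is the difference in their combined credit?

Tomasz (€290,201): Commuter Credit: income exceeds €239,500 by €50,701 → 51 increments × €225 = €11,475 ≥ base, so the credit is €0. Rural Housing Credit: income exceeds €175,300 by €114,901 → 144 increments × €50 = €7,200 ≥ base, so the credit is €0. total €0 + €0 = €0
Marco (€248,300): Commuter Credit: income exceeds €239,500 by €8,800, which is 9 full-or-partial €1,000 increments; reduction = 9 × €225 = €2,025, leaving €685. Rural Housing Credit: income exceeds €175,300 by €73,000 → 92 increments × €50 = €4,600 ≥ base, so the credit is €0. total €685 + €0 = €685
Difference: |€0 − €685| = €685.

€685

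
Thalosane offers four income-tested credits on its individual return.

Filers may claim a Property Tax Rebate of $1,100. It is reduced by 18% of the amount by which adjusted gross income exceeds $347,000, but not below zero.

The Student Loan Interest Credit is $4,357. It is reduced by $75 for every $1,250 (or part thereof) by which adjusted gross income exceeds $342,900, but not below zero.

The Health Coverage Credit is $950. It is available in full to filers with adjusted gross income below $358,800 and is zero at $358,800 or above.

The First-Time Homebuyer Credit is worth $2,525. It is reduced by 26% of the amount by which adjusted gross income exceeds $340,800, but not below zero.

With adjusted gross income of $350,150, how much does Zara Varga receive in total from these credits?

$5,484

Property Tax Rebate: 18% of the $3,150 excess over $347,000 is $567; credit = $1,100 − $567 = $533.
Student Loan Interest Credit: income exceeds $342,900 by $7,250, which is 6 full-or-partial $1,250 increments; reduction = 6 × $75 = $450, leaving $3,907.
Health Coverage Credit: $350,150 is below the $358,800 cutoff, so the full $950 applies.
First-Time Homebuyer Credit: 26% of the $9,350 excess over $340,800 is $2,431; credit = $2,525 − $2,431 = $94.
Total: $533 + $3,907 + $950 + $94 = $5,484.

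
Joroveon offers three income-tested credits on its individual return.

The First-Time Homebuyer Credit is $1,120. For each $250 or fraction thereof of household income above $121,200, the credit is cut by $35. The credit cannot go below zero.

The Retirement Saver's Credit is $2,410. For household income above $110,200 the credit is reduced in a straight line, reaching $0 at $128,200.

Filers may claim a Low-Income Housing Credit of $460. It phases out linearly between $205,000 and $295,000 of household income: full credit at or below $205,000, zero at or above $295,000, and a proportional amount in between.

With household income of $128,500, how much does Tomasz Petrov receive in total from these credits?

First-Time Homebuyer Credit: income exceeds $121,200 by $7,300, which is 30 full-or-partial $250 increments; reduction = 30 × $35 = $1,050, leaving $70.
Retirement Saver's Credit: $128,500 is at or above $128,200, so the credit is $0.
Low-Income Housing Credit: $128,500 is at or below the $205,000 threshold, so the full $460 applies.
Total: $70 + $0 + $460 = $530.

$530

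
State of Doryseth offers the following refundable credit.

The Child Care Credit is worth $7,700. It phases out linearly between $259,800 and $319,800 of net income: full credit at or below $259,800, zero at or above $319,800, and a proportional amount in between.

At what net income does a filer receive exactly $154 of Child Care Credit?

$154 is 154/7,700 of the full $7,700, so 7,546/7,700 of the $60,000 range has been used: income = $259,800 + $60,000 × 7,546/7,700 = $318,600.

$318,600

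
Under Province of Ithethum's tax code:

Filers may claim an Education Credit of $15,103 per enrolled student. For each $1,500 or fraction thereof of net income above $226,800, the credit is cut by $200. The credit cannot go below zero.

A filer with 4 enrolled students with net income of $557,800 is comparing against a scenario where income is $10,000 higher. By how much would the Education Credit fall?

At $557,800 — base = 4 × $15,103 = $60,412. income exceeds $226,800 by $331,000, which is 221 full-or-partial $1,500 increments; reduction = 221 × $200 = $44,200, leaving $16,212.
At $567,800 — base = 4 × $15,103 = $60,412. income exceeds $226,800 by $341,000, which is 228 full-or-partial $1,500 increments; reduction = 228 × $200 = $45,600, leaving $14,812.
Lost: $16,212 − $14,812 = $1,400.

$1,400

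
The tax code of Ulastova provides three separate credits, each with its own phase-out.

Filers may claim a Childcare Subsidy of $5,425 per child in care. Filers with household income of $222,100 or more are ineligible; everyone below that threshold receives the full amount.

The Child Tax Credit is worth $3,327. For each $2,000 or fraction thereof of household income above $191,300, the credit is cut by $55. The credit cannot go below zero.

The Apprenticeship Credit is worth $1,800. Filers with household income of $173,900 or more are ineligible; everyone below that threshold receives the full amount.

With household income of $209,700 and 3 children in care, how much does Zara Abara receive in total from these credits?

Childcare Subsidy: base = 3 × $5,425 = $16,275. $209,700 is below the $222,100 cutoff, so the full $16,275 applies.
Child Tax Credit: income exceeds $191,300 by $18,400, which is 10 full-or-partial $2,000 increments; reduction = 10 × $55 = $550, leaving $2,777.
Apprenticeship Credit: $209,700 meets or exceeds the $173,900 cutoff, so the credit is $0.
Total: $16,275 + $2,777 + $0 = $19,052.

$19,052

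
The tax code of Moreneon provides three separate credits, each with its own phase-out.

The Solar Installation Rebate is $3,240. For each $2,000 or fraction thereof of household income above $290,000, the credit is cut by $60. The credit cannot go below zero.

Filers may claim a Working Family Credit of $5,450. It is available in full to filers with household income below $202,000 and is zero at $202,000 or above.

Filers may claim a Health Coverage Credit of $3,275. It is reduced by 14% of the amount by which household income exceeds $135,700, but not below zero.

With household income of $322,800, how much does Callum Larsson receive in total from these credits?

$2,220

Solar Installation Rebate: income exceeds $290,000 by $32,800, which is 17 full-or-partial $2,000 increments; reduction = 17 × $60 = $1,020, leaving $2,220.
Working Family Credit: $322,800 meets or exceeds the $202,000 cutoff, so the credit is $0.
Health Coverage Credit: 14% of the $187,100 excess over $135,700 is $26,194 ≥ base, so the credit is $0.
Total: $2,220 + $0 + $0 = $2,220.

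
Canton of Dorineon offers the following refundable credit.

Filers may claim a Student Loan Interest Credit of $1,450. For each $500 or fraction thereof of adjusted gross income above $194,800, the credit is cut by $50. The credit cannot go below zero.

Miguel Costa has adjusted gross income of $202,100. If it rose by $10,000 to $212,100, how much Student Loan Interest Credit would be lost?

At $202,100 — income exceeds $194,800 by $7,300, which is 15 full-or-partial $500 increments; reduction = 15 × $50 = $750, leaving $700.
At $212,100 — income exceeds $194,800 by $17,300 → 35 increments × $50 = $1,750 ≥ base, so the credit is $0.
Lost: $700 − $0 = $700.

$700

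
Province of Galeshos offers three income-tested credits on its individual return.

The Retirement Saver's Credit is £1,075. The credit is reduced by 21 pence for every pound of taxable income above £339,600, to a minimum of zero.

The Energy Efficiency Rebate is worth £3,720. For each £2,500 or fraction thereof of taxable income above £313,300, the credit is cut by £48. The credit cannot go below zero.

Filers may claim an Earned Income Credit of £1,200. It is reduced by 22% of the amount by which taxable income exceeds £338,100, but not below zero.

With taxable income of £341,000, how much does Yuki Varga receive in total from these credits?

£4,487

Retirement Saver's Credit: 21% of the £1,400 excess over £339,600 is £294; credit = £1,075 − £294 = £781.
Energy Efficiency Rebate: income exceeds £313,300 by £27,700, which is 12 full-or-partial £2,500 increments; reduction = 12 × £48 = £576, leaving £3,144.
Earned Income Credit: 22% of the £2,900 excess over £338,100 is £638; credit = £1,200 − £638 = £562.
Total: £781 + £3,144 + £562 = £4,487.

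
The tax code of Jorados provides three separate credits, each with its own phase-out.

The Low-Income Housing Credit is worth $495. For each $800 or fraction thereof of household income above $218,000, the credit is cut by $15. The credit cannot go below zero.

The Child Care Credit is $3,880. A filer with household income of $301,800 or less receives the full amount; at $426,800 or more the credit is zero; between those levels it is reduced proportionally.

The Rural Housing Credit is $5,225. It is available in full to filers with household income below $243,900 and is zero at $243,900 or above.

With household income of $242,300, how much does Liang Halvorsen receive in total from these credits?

$9,135

Low-Income Housing Credit: income exceeds $218,000 by $24,300, which is 31 full-or-partial $800 increments; reduction = 31 × $15 = $465, leaving $30.
Child Care Credit: $242,300 is at or below the $301,800 threshold, so the full $3,880 applies.
Rural Housing Credit: $242,300 is below the $243,900 cutoff, so the full $5,225 applies.
Total: $30 + $3,880 + $5,225 = $9,135.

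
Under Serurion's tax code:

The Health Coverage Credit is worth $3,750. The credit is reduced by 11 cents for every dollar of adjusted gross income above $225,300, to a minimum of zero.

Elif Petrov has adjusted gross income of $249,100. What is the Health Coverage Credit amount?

Health Coverage Credit: 11% of the $23,800 excess over $225,300 is $2,618; credit = $3,750 − $2,618 = $1,132.

$1,132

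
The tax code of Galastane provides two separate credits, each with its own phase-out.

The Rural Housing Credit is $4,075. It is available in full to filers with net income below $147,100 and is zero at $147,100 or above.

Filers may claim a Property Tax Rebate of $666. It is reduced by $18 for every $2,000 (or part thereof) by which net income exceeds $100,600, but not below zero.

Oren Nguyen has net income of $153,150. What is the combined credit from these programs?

$180

Rural Housing Credit: $153,150 meets or exceeds the $147,100 cutoff, so the credit is $0.
Property Tax Rebate: income exceeds $100,600 by $52,550, which is 27 full-or-partial $2,000 increments; reduction = 27 × $18 = $486, leaving $180.
Total: $0 + $180 = $180.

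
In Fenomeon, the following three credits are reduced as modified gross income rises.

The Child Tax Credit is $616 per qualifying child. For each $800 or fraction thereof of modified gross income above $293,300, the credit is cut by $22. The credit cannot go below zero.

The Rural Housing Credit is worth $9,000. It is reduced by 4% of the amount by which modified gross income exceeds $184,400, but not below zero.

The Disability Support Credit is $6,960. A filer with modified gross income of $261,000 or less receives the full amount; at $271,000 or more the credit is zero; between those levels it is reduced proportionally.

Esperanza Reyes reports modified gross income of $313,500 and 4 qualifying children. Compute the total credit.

Child Tax Credit: base = 4 × $616 = $2,464. income exceeds $293,300 by $20,200, which is 26 full-or-partial $800 increments; reduction = 26 × $22 = $572, leaving $1,892.
Rural Housing Credit: 4% of the $129,100 excess over $184,400 is $5,164; credit = $9,000 − $5,164 = $3,836.
Disability Support Credit: $313,500 is at or above $271,000, so the credit is $0.
Total: $1,892 + $3,836 + $0 = $5,728.

$5,728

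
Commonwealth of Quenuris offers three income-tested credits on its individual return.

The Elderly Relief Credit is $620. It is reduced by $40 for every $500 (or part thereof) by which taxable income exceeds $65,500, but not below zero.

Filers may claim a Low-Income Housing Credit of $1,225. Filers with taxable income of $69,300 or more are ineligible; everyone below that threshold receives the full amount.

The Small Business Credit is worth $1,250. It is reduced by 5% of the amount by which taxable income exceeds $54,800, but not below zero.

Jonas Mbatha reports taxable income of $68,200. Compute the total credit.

Elderly Relief Credit: income exceeds $65,500 by $2,700, which is 6 full-or-partial $500 increments; reduction = 6 × $40 = $240, leaving $380.
Low-Income Housing Credit: $68,200 is below the $69,300 cutoff, so the full $1,225 applies.
Small Business Credit: 5% of the $13,400 excess over $54,800 is $670; credit = $1,250 − $670 = $580.
Total: $380 + $1,225 + $580 = $2,185.

$2,185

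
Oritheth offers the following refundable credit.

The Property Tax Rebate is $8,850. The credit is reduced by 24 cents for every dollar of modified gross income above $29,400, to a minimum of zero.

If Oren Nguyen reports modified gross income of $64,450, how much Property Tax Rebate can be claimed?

Property Tax Rebate: 24% of the $35,050 excess over $29,400 is $8,412; credit = $8,850 − $8,412 = $438.

$438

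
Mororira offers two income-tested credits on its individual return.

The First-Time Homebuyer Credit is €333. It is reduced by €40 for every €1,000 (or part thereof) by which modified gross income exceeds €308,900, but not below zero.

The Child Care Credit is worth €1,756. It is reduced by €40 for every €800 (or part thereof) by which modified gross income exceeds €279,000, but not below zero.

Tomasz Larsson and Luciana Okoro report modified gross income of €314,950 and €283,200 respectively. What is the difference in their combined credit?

€1,796

Tomasz (€314,950): First-Time Homebuyer Credit: income exceeds €308,900 by €6,050, which is 7 full-or-partial €1,000 increments; reduction = 7 × €40 = €280, leaving €53. Child Care Credit: income exceeds €279,000 by €35,950 → 45 increments × €40 = €1,800 ≥ base, so the credit is €0. total €53 + €0 = €53
Luciana (€283,200): First-Time Homebuyer Credit: €283,200 is at or below the €308,900 threshold, so the full €333 applies. Child Care Credit: income exceeds €279,000 by €4,200, which is 6 full-or-partial €800 increments; reduction = 6 × €40 = €240, leaving €1,516. total €333 + €1,516 = €1,849
Difference: |€53 − €1,849| = €1,796.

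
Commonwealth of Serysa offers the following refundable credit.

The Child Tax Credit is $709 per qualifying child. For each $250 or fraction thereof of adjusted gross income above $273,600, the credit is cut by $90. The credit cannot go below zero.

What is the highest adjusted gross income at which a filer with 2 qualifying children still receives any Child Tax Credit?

$277,350

Full credit = 2 × $709 = $1,418.
After 15 increments the reduction is 15 × $90 = $1,350, leaving $68; one more increment wipes it out. Increment 15 ends at excess 15 × $250 = $3,750, so the highest qualifying income is $273,600 + $3,750 = $277,350.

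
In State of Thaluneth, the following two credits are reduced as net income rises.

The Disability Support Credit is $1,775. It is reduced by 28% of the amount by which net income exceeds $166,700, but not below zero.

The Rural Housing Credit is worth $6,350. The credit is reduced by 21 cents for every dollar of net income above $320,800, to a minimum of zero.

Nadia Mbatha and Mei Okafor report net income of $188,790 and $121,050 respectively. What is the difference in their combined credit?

$1,775

Nadia ($188,790): Disability Support Credit: 28% of the $22,090 excess over $166,700 is $6,185.20 ≥ base, so the credit is $0. Rural Housing Credit: $188,790 is at or below the $320,800 threshold, so the full $6,350 applies. total $0 + $6,350 = $6,350
Mei ($121,050): Disability Support Credit: $121,050 is at or below the $166,700 threshold, so the full $1,775 applies. Rural Housing Credit: $121,050 is at or below the $320,800 threshold, so the full $6,350 applies. total $1,775 + $6,350 = $8,125
Difference: |$6,350 − $8,125| = $1,775.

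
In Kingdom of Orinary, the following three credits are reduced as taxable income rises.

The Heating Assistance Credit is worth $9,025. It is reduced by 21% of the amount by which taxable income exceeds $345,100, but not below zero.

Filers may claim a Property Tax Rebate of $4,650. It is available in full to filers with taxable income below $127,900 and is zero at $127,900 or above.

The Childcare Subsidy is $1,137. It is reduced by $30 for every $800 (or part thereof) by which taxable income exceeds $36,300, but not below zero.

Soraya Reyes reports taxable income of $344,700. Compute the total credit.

$9,025

Heating Assistance Credit: $344,700 is at or below the $345,100 threshold, so the full $9,025 applies.
Property Tax Rebate: $344,700 meets or exceeds the $127,900 cutoff, so the credit is $0.
Childcare Subsidy: income exceeds $36,300 by $308,400 → 386 increments × $30 = $11,580 ≥ base, so the credit is $0.
Total: $9,025 + $0 + $0 = $9,025.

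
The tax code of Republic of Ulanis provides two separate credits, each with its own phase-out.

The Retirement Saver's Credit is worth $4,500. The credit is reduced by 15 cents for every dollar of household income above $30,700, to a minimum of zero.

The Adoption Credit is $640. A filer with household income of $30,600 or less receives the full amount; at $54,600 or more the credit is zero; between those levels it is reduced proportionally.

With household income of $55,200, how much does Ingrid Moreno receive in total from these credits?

$825

Retirement Saver's Credit: 15% of the $24,500 excess over $30,700 is $3,675; credit = $4,500 − $3,675 = $825.
Adoption Credit: $55,200 is at or above $54,600, so the credit is $0.
Total: $825 + $0 = $825.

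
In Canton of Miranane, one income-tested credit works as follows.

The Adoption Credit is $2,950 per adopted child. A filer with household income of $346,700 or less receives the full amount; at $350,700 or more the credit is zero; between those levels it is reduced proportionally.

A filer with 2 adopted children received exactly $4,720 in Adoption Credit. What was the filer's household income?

$347,500

Full credit = 2 × $2,950 = $5,900.
$4,720 is 4,720/5,900 of the full $5,900, so 1,180/5,900 of the $4,000 range has been used: income = $346,700 + $4,000 × 1,180/5,900 = $347,500.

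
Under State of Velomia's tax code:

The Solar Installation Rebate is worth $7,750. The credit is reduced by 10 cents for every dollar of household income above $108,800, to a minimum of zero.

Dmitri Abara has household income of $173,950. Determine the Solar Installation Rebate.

Solar Installation Rebate: 10% of the $65,150 excess over $108,800 is $6,515; credit = $7,750 − $6,515 = $1,235.

$1,235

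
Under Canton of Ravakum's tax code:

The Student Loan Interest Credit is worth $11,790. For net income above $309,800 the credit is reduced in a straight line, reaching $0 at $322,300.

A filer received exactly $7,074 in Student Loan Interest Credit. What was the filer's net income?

$314,800

$7,074 is 7,074/11,790 of the full $11,790, so 4,716/11,790 of the $12,500 range has been used: income = $309,800 + $12,500 × 4,716/11,790 = $314,800.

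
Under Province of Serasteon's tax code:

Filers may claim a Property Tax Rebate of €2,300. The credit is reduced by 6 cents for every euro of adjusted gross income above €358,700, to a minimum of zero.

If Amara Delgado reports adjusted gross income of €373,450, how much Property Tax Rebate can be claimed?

Property Tax Rebate: 6% of the €14,750 excess over €358,700 is €885; credit = €2,300 − €885 = €1,415.

€1,415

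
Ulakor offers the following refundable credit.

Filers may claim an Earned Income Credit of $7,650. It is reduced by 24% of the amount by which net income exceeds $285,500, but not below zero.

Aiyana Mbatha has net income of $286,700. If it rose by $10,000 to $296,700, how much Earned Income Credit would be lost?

$2,400

At $286,700 — 24% of the $1,200 excess over $285,500 is $288; credit = $7,650 − $288 = $7,362.
At $296,700 — 24% of the $11,200 excess over $285,500 is $2,688; credit = $7,650 − $2,688 = $4,962.
Lost: $7,362 − $4,962 = $2,400.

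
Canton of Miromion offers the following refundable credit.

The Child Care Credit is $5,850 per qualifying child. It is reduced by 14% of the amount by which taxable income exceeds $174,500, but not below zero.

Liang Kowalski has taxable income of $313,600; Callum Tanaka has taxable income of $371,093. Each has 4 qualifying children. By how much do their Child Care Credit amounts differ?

Liang ($313,600): Child Care Credit: base = 4 × $5,850 = $23,400. 14% of the $139,100 excess over $174,500 is $19,474; credit = $23,400 − $19,474 = $3,926.
Callum ($371,093): Child Care Credit: base = 4 × $5,850 = $23,400. 14% of the $196,593 excess over $174,500 is $27,523.02 ≥ base, so the credit is $0.
Difference: |$3,926 − $0| = $3,926.

$3,926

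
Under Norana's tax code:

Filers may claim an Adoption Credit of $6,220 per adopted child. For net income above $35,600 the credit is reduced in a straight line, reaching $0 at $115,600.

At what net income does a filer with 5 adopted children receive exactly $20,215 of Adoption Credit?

$63,600

Full credit = 5 × $6,220 = $31,100.
$20,215 is 20,215/31,100 of the full $31,100, so 10,885/31,100 of the $80,000 range has been used: income = $35,600 + $80,000 × 10,885/31,100 = $63,600.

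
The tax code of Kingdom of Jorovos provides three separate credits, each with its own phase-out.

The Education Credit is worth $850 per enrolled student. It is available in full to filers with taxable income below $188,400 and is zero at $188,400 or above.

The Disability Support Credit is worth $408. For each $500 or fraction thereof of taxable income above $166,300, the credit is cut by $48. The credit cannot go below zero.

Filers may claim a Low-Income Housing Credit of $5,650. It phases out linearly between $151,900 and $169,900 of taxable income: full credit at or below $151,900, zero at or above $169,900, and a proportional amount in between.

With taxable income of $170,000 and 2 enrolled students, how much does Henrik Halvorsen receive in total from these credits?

$1,724

Education Credit: base = 2 × $850 = $1,700. $170,000 is below the $188,400 cutoff, so the full $1,700 applies.
Disability Support Credit: income exceeds $166,300 by $3,700, which is 8 full-or-partial $500 increments; reduction = 8 × $48 = $384, leaving $24.
Low-Income Housing Credit: $170,000 is at or above $169,900, so the credit is $0.
Total: $1,700 + $24 + $0 = $1,724.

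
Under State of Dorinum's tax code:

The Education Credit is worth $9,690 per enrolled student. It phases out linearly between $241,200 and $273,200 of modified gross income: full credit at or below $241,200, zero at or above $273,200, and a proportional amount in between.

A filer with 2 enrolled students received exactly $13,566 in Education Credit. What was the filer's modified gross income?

Full credit = 2 × $9,690 = $19,380.
$13,566 is 13,566/19,380 of the full $19,380, so 5,814/19,380 of the $32,000 range has been used: income = $241,200 + $32,000 × 5,814/19,380 = $250,800.

$250,800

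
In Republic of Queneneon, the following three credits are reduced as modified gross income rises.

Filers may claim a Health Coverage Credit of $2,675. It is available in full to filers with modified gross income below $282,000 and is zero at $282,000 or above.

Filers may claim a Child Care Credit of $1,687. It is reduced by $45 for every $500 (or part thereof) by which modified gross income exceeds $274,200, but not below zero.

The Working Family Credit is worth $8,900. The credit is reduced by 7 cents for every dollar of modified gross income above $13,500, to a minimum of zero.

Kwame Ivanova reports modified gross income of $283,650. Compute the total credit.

Health Coverage Credit: $283,650 meets or exceeds the $282,000 cutoff, so the credit is $0.
Child Care Credit: income exceeds $274,200 by $9,450, which is 19 full-or-partial $500 increments; reduction = 19 × $45 = $855, leaving $832.
Working Family Credit: 7% of the $270,150 excess over $13,500 is $18,910.50 ≥ base, so the credit is $0.
Total: $0 + $832 + $0 = $832.

$832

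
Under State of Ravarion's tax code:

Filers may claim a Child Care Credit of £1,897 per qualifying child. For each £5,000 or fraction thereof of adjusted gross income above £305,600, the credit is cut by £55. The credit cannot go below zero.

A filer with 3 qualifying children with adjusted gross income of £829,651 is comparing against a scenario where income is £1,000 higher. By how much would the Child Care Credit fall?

£0

At £829,651 — base = 3 × £1,897 = £5,691. income exceeds £305,600 by £524,051 → 105 increments × £55 = £5,775 ≥ base, so the credit is £0.
At £830,651 — base = 3 × £1,897 = £5,691. income exceeds £305,600 by £525,051 → 106 increments × £55 = £5,830 ≥ base, so the credit is £0.
Lost: £0 − £0 = £0.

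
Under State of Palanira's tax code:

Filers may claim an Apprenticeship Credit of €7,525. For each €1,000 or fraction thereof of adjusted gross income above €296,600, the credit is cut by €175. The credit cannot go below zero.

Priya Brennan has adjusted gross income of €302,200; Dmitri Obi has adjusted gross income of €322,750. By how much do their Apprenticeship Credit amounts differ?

Priya (€302,200): Apprenticeship Credit: income exceeds €296,600 by €5,600, which is 6 full-or-partial €1,000 increments; reduction = 6 × €175 = €1,050, leaving €6,475.
Dmitri (€322,750): Apprenticeship Credit: income exceeds €296,600 by €26,150, which is 27 full-or-partial €1,000 increments; reduction = 27 × €175 = €4,725, leaving €2,800.
Difference: |€6,475 − €2,800| = €3,675.

€3,675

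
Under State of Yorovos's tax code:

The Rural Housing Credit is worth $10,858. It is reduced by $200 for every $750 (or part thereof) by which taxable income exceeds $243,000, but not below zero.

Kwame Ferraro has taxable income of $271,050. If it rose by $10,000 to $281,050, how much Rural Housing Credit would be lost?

At $271,050 — income exceeds $243,000 by $28,050, which is 38 full-or-partial $750 increments; reduction = 38 × $200 = $7,600, leaving $3,258.
At $281,050 — income exceeds $243,000 by $38,050, which is 51 full-or-partial $750 increments; reduction = 51 × $200 = $10,200, leaving $658.
Lost: $3,258 − $658 = $2,600.

$2,600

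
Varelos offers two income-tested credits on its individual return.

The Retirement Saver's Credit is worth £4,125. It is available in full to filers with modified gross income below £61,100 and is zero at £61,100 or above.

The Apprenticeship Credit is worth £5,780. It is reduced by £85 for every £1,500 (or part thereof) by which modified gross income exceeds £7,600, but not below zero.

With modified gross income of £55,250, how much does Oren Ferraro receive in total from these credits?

£7,185

Retirement Saver's Credit: £55,250 is below the £61,100 cutoff, so the full £4,125 applies.
Apprenticeship Credit: income exceeds £7,600 by £47,650, which is 32 full-or-partial £1,500 increments; reduction = 32 × £85 = £2,720, leaving £3,060.
Total: £4,125 + £3,060 = £7,185.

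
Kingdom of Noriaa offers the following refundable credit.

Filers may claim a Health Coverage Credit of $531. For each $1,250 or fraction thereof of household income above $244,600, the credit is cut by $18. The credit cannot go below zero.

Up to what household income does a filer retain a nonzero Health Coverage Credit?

After 29 increments the reduction is 29 × $18 = $522, leaving $9; one more increment wipes it out. Increment 29 ends at excess 29 × $1,250 = $36,250, so the highest qualifying income is $244,600 + $36,250 = $280,850.

$280,850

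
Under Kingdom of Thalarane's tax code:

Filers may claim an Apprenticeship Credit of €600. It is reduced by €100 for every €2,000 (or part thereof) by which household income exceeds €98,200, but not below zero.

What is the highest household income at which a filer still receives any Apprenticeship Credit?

After 5 increments the reduction is 5 × €100 = €500, leaving €100; one more increment wipes it out. Increment 5 ends at excess 5 × €2,000 = €10,000, so the highest qualifying income is €98,200 + €10,000 = €108,200.

€108,200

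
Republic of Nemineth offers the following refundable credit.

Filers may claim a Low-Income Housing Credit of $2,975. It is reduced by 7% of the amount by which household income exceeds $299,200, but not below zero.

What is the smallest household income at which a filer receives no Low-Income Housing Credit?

$341,700

The credit falls by 7% of each dollar above $299,200, so it reaches zero when the excess is $2,975 / 7% = $42,500: income = $299,200 + $42,500 = $341,700.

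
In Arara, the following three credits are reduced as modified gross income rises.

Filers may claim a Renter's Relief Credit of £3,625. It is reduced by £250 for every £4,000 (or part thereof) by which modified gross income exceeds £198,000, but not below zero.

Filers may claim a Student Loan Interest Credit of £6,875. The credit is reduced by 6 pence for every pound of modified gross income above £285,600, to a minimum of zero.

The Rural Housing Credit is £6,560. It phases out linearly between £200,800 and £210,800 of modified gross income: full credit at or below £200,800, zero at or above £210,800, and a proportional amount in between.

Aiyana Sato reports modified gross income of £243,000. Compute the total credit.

Renter's Relief Credit: income exceeds £198,000 by £45,000, which is 12 full-or-partial £4,000 increments; reduction = 12 × £250 = £3,000, leaving £625.
Student Loan Interest Credit: £243,000 is at or below the £285,600 threshold, so the full £6,875 applies.
Rural Housing Credit: £243,000 is at or above £210,800, so the credit is £0.
Total: £625 + £6,875 + £0 = £7,500.

£7,500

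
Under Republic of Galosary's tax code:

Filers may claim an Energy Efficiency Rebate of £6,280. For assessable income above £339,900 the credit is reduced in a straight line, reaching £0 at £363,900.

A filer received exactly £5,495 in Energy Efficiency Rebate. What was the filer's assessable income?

£5,495 is 5,495/6,280 of the full £6,280, so 785/6,280 of the £24,000 range has been used: income = £339,900 + £24,000 × 785/6,280 = £342,900.

£342,900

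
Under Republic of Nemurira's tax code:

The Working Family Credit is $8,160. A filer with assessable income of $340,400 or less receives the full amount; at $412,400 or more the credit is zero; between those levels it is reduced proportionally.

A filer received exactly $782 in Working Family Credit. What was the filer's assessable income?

$405,500

$782 is 782/8,160 of the full $8,160, so 7,378/8,160 of the $72,000 range has been used: income = $340,400 + $72,000 × 7,378/8,160 = $405,500.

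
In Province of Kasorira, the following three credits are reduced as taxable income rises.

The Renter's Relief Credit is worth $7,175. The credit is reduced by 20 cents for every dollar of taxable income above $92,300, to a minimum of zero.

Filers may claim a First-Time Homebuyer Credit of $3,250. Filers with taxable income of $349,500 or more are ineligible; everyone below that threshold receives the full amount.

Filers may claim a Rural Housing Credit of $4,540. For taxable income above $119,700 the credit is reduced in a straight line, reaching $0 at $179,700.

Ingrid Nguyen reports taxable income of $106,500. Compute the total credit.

Renter's Relief Credit: 20% of the $14,200 excess over $92,300 is $2,840; credit = $7,175 − $2,840 = $4,335.
First-Time Homebuyer Credit: $106,500 is below the $349,500 cutoff, so the full $3,250 applies.
Rural Housing Credit: $106,500 is at or below the $119,700 threshold, so the full $4,540 applies.
Total: $4,335 + $3,250 + $4,540 = $12,125.

$12,125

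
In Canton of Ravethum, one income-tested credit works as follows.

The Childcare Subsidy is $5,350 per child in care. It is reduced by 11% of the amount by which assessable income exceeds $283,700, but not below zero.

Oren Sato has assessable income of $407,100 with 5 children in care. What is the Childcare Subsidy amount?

$13,176

Childcare Subsidy: base = 5 × $5,350 = $26,750. 11% of the $123,400 excess over $283,700 is $13,574; credit = $26,750 − $13,574 = $13,176.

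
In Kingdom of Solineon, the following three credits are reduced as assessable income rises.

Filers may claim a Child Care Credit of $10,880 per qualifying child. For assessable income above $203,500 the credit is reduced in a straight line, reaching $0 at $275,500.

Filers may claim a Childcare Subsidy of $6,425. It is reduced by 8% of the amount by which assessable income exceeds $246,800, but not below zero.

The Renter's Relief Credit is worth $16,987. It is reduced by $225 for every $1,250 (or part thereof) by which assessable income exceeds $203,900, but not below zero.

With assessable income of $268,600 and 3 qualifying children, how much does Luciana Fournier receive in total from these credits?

$13,096

Child Care Credit: base = 3 × $10,880 = $32,640. $268,600 is $65,100 into a $72,000 phase-out range, leaving 6,900/72,000 of the credit: $32,640 × 6,900/72,000 = $3,128.
Childcare Subsidy: 8% of the $21,800 excess over $246,800 is $1,744; credit = $6,425 − $1,744 = $4,681.
Renter's Relief Credit: income exceeds $203,900 by $64,700, which is 52 full-or-partial $1,250 increments; reduction = 52 × $225 = $11,700, leaving $5,287.
Total: $3,128 + $4,681 + $5,287 = $13,096.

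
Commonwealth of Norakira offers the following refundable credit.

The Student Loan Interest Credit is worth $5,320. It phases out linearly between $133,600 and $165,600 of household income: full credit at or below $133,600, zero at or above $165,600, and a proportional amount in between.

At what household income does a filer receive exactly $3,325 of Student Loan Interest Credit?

$145,600

$3,325 is 3,325/5,320 of the full $5,320, so 1,995/5,320 of the $32,000 range has been used: income = $133,600 + $32,000 × 1,995/5,320 = $145,600.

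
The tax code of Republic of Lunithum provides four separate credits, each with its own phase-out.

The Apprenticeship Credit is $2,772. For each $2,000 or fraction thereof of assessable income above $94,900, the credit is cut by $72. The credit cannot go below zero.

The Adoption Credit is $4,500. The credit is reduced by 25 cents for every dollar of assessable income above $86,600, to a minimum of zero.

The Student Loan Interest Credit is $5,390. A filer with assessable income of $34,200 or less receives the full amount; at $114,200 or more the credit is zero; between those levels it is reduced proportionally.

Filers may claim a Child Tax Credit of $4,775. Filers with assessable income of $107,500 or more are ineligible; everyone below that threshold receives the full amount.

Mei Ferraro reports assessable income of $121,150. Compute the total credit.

Apprenticeship Credit: income exceeds $94,900 by $26,250, which is 14 full-or-partial $2,000 increments; reduction = 14 × $72 = $1,008, leaving $1,764.
Adoption Credit: 25% of the $34,550 excess over $86,600 is $8,637.50 ≥ base, so the credit is $0.
Student Loan Interest Credit: $121,150 is at or above $114,200, so the credit is $0.
Child Tax Credit: $121,150 meets or exceeds the $107,500 cutoff, so the credit is $0.
Total: $1,764 + $0 + $0 + $0 = $1,764.

$1,764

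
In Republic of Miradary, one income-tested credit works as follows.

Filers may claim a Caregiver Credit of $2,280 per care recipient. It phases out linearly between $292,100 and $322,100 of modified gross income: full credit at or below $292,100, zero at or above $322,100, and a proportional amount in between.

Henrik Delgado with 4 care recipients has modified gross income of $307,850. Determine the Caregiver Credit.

Caregiver Credit: base = 4 × $2,280 = $9,120. $307,850 is $15,750 into a $30,000 phase-out range, leaving 14,250/30,000 of the credit: $9,120 × 14,250/30,000 = $4,332.

$4,332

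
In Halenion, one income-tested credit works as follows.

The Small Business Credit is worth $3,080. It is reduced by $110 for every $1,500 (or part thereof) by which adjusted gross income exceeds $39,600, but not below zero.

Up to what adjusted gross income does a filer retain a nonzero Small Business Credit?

After 27 increments the reduction is 27 × $110 = $2,970, leaving $110; one more increment wipes it out. Increment 27 ends at excess 27 × $1,500 = $40,500, so the highest qualifying income is $39,600 + $40,500 = $80,100.

$80,100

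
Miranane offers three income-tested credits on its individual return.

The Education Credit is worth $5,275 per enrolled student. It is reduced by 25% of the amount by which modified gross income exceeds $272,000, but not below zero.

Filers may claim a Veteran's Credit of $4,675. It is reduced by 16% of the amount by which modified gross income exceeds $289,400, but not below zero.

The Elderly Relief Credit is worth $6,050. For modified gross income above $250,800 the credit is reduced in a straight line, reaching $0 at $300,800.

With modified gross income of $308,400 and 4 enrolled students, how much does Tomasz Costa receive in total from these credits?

$13,635

Education Credit: base = 4 × $5,275 = $21,100. 25% of the $36,400 excess over $272,000 is $9,100; credit = $21,100 − $9,100 = $12,000.
Veteran's Credit: 16% of the $19,000 excess over $289,400 is $3,040; credit = $4,675 − $3,040 = $1,635.
Elderly Relief Credit: $308,400 is at or above $300,800, so the credit is $0.
Total: $12,000 + $1,635 + $0 = $13,635.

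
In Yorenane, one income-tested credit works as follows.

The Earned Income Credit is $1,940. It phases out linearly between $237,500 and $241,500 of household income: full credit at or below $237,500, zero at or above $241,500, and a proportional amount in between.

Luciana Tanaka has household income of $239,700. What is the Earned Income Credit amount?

Earned Income Credit: $239,700 is $2,200 into a $4,000 phase-out range, leaving 1,800/4,000 of the credit: $1,940 × 1,800/4,000 = $873.

$873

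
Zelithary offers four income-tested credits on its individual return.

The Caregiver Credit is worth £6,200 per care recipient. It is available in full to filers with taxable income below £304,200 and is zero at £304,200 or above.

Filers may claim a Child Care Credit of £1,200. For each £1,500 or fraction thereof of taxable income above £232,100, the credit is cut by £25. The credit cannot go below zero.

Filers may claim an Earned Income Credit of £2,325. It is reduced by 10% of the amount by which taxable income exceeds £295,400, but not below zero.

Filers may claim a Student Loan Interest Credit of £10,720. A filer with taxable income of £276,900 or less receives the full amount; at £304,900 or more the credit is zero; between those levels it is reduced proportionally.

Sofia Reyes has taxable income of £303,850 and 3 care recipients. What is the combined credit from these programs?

£20,482

Caregiver Credit: base = 3 × £6,200 = £18,600. £303,850 is below the £304,200 cutoff, so the full £18,600 applies.
Child Care Credit: income exceeds £232,100 by £71,750 → 48 increments × £25 = £1,200 ≥ base, so the credit is £0.
Earned Income Credit: 10% of the £8,450 excess over £295,400 is £845; credit = £2,325 − £845 = £1,480.
Student Loan Interest Credit: £303,850 is £26,950 into a £28,000 phase-out range, leaving 1,050/28,000 of the credit: £10,720 × 1,050/28,000 = £402.
Total: £18,600 + £0 + £1,480 + £402 = £20,482.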